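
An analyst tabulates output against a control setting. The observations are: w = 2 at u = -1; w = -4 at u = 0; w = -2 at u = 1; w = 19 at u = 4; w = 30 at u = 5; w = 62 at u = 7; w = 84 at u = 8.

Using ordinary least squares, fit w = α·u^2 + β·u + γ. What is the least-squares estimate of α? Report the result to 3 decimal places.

α = 1.453

Entries of XᵀX: Σu^2·u^2 = 7380, Σu^2·u = 1044, Σu^2 = 156, Σu·u = 156, Σu = 24, Σ1 = 7.
For Xᵀw: Σu^2·w = 9468, Σu·w = 1328, Σw = 191.
Row-reducing yields α = 1007/693, β = -19/21, γ = -461/231.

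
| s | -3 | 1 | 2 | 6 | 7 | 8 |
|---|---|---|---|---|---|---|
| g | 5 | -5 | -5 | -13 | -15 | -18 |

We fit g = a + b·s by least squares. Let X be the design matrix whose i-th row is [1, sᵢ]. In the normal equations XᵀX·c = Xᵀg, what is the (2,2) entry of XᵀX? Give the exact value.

163

Row 2 ↔ basis s, column 2 ↔ basis s, so (XᵀX)_{2,2} = Σᵢ (s)·(s) = (-3)·(-3) + (1)·(1) + (2)·(2) + (6)·(6) + (7)·(7) + (8)·(8) = 163.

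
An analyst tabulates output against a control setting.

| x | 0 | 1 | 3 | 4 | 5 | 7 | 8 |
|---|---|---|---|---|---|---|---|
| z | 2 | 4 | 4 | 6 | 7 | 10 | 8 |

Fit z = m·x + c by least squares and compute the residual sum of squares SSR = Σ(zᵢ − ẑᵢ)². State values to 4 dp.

SSR = 5.9148

Normal-equation sums: Σx·x = 164, Σx = 28, Σ1 = 7.
Right-hand side: Σx·z = 209, Σz = 41.
Determinant 164·7 − 28² = 364.
m = (209·7 − 28·41)/364 = 45/52; c = (164·41 − 28·209)/364 = 218/91.
Residuals: -36/91, 269/364, -361/364, 1/7, 101/364, 563/364, -120/91; SSR = 2153/364.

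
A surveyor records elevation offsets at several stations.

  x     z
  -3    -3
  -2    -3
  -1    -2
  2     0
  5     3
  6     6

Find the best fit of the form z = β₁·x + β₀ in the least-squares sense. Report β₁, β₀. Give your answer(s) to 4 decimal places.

Setting ∂/∂β₁ … = 0 gives: 79·β₁ + 7·β₀ = 68;  7·β₁ + 6·β₀ = 1.
det = 79·6 − 7² = 425.
β₁ = (68·6 − 7·1)/425 = 401/425; β₀ = (79·1 − 7·68)/425 = -397/425.

β₁ = 0.9435, β₀ = -0.9341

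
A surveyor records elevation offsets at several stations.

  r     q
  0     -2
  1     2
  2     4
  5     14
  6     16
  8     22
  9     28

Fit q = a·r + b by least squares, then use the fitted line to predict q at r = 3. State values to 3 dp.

Entries of XᵀX: Σr·r = 211, Σr = 31, Σ1 = 7.
Moment sums: Σr·q = 604, Σq = 84.
det = 211·7 − 31² = 516.
a = (604·7 − 31·84)/516 = 406/129; b = (211·84 − 31·604)/516 = -250/129.
At r = 3: q̂ = (406/129)·(3) + (-250/129)·(1) = 968/129.

q̂ = 7.504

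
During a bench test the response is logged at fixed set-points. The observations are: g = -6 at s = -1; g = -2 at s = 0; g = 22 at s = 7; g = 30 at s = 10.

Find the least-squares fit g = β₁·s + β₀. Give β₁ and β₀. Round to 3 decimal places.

β₁ = 3.302, β₀ = -2.209

Setting ∂/∂β₁ … = 0 gives: 150·β₁ + 16·β₀ = 460;  16·β₁ + 4·β₀ = 44.
det = 150·4 − 16² = 344.
β₁ = (460·4 − 16·44)/344 = 142/43; β₀ = (150·44 − 16·460)/344 = -95/43.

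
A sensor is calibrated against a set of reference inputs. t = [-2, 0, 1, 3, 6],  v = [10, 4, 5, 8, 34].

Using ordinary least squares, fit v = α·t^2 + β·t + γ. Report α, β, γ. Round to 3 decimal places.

α = 1.030, β = -1.218, γ = 3.847

Normal-equation sums: Σt^2·t^2 = 1394, Σt^2·t = 236, Σt^2 = 50, Σt·t = 50, Σt = 8, Σ1 = 5.
For Mᵀv: Σt^2·v = 1341, Σt·v = 213, Σv = 61.
So MᵀM·[α, β, γ]ᵀ = Mᵀv: [[1394, 236, 50]; [236, 50, 8]; [50, 8, 5]]·[α, β, γ]ᵀ = [1341, 213, 61]ᵀ.
Inverting the 3×3 Gram matrix, [α, β, γ]ᵀ = [851/826, -3019/2478, 4766/1239]ᵀ.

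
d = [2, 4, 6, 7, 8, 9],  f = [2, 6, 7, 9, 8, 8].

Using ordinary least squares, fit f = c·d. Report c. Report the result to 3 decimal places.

The normal equations are: 250·c = 269.
(Σd·d = 250, Σd·f = 269.)
c = 269/250 = 1.076.

c = 1.076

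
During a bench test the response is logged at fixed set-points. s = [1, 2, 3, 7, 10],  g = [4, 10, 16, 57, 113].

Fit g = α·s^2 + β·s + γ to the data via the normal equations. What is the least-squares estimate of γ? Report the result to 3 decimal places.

Forming AᵀA = [[12499, 1379, 163]; [1379, 163, 23]; [163, 23, 5]] and Aᵀg = [14281, 1601, 200]ᵀ gives AᵀA·[α, β, γ]ᵀ = Aᵀg.
Solving the 3×3 system (Gaussian elimination) gives α = 45/44, β = 375/572, γ = 521/143.

γ = 3.643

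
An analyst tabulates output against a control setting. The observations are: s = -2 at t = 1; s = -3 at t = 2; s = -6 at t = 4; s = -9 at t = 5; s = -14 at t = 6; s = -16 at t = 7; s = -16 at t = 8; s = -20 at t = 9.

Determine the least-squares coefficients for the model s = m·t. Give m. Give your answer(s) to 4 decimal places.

XᵀX·[m]ᵀ = Xᵀs reads: 276·m = -581.
Hence m = -581 / 276 ≈ -2.10507.

m = -2.1051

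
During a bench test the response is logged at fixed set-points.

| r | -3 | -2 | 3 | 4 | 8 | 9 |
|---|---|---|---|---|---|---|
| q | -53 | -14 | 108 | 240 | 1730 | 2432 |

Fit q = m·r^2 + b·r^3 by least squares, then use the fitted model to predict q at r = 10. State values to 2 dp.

q̂ = 3302.88

Entries of AᵀA: Σr^2·r^2 = 11091, Σr^2·r^3 = 92809, Σr^3·r^3 = 799203.
For Aᵀq: Σr^2·q = 311991, Σr^3·q = 2678507.
AᵀA·[m, b]ᵀ = Aᵀq becomes [[11091, 92809]; [92809, 799203]]·[m, b]ᵀ = [311991, 2678507]ᵀ.
Eliminating b: 799203·(row 1) − 92809·(row 2) gives 250449992·m = 799203·311991 − 92809·2678507 = 754587010, so m = 377293505/125224996.
Then b = (2678507 − 92809·(377293505/125224996))/799203 = 375874209/125224996.
At r = 10: q̂ = (377293505/125224996)·(100) + (375874209/125224996)·(1000) = 103400889875/31306249.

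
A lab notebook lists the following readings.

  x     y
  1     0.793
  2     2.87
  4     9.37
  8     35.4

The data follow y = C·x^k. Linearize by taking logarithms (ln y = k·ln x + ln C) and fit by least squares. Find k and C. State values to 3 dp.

k = 1.815, C = 0.794

Let Y = ln y. Fitting Y = k·ln x + ln C by least squares:
XᵀX = [[6.7263, 4.1589]; [4.1589, 4]], rhs = [11.2494, 6.6266]ᵀ  (here Σln x = 4.1589, Σ(ln x)² = 6.7263, Σln y = 6.6266, Σln x·ln y = 11.2494).
Δ = 6.7263·4 − (4.1589)² = 9.6091; k = (11.2494·4 − 4.1589·6.6266)/9.6091 = 1.81479, ln C = (6.7263·6.6266 − 4.1589·11.2494)/9.6091 = -0.23022, so C = exp(-0.23022) = 0.79436.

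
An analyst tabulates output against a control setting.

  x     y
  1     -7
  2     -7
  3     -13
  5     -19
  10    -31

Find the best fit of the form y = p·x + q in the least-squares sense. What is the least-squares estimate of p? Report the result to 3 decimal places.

The normal system MᵀM·[p, q]ᵀ = Mᵀy is [[139, 21]; [21, 5]]·[p, q]ᵀ = [-465, -77]ᵀ.
Δ = 139·5 − 21² = 254.
p = ((-465)·5 − 21·(-77))/254 = -354/127; q = (139·(-77) − 21·(-465))/254 = -469/127.

p = -2.787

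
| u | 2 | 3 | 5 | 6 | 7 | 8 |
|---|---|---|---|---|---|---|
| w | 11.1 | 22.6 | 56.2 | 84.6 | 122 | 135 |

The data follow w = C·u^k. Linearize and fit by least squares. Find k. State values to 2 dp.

With ln wᵢ as the transformed response and ln uᵢ as the regressor:
Sums: Σln u = 9.2183, Σ(ln u)² = 15.5987, Σln w = 23.7010, Σln u·ln w = 39.0782.
Normal system: [[15.5987, 9.2183]; [9.2183, 6]]·[k, ln C]ᵀ = [39.0782, 23.7010]ᵀ.
Solving (det = 8.6152): k = 1.85553, ln C = 1.09937.

k = 1.86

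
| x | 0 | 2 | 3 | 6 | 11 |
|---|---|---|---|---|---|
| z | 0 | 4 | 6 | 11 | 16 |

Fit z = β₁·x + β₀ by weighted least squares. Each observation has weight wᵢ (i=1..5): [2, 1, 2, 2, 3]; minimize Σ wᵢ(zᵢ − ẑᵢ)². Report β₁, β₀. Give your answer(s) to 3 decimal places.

β₁ = 1.409, β₀ = 1.130

The normal equations are: 457·β₁ + 53·β₀ = 704;  53·β₁ + 10·β₀ = 86.
(Σwᵢ·x·x = 457, Σwᵢ·x = 53, Σwᵢ·1 = 10, Σwᵢ·x·z = 704, Σwᵢ·z = 86.)
det = 457·10 − 53² = 1761.
β₁ = (704·10 − 53·86)/1761 = 2482/1761; β₀ = (457·86 − 53·704)/1761 = 1990/1761.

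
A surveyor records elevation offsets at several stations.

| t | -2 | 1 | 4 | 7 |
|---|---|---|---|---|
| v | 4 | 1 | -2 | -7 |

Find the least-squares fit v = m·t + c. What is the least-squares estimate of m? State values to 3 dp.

m = -1.200

With design matrix X, XᵀX = [[70, 10]; [10, 4]] and Xᵀv = [-64, -4]ᵀ.
Δ = 70·4 − 10² = 180.
m = ((-64)·4 − 10·(-4))/180 = -6/5; c = (70·(-4) − 10·(-64))/180 = 2.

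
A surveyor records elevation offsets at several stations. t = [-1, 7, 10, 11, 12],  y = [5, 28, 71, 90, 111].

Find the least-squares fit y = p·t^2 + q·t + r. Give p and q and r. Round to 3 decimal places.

Entries of XᵀX: Σt^2·t^2 = 47779, Σt^2·t = 4401, Σt^2 = 415, Σt·t = 415, Σt = 39, Σ1 = 5.
For Xᵀy: Σt^2·y = 35351, Σt·y = 3223, Σy = 305.
So XᵀX·[p, q, r]ᵀ = Xᵀy: [[47779, 4401, 415]; [4401, 415, 39]; [415, 39, 5]]·[p, q, r]ᵀ = [35351, 3223, 305]ᵀ.
Inverting the 3×3 Gram matrix, [p, q, r]ᵀ = [23138/21877, -76430/21877, 10197/21877]ᵀ.

p = 1.058, q = -3.494, r = 0.466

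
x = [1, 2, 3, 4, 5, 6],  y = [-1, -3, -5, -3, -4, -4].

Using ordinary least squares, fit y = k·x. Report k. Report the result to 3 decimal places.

k = -0.857

The normal system AᵀA·[k]ᵀ = Aᵀy is [[91]]·[k]ᵀ = [-78]ᵀ.
k = (-78)/91 = -0.857143.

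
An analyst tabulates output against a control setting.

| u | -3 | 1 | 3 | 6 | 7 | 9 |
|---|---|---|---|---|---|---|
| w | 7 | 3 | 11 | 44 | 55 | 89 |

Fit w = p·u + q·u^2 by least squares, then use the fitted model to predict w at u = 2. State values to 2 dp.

Entries of MᵀM: Σu·u = 185, Σu·u^2 = 1289, Σu^2·u^2 = 10421.
And Σu·w = 1465, Σu^2·w = 11653.
det = 185·10421 − 1289² = 266364.
p = (1465·10421 − 1289·11653)/266364 = 20504/22197; q = (185·11653 − 1289·1465)/266364 = 22285/22197.
At u = 2: ŵ = (20504/22197)·(2) + (22285/22197)·(4) = 130148/22197.

ŵ = 5.86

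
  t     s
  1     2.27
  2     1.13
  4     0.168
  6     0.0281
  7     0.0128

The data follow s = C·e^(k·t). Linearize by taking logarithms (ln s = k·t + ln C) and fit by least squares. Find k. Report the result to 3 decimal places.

Let Y = ln s. Fitting Y = k·t + ln C by least squares:
Σt = 20.0000, Σ(t)² = 106.0000, Σln s = -8.7721, Σt·ln s = -58.0110.
Equations: 106.0000·k + 20.0000·ln C = -58.0110;  20.0000·k + 5·ln C = -8.7721.
Solving (det = 130.0000): k = -0.88164, ln C = 1.77215.

k = -0.882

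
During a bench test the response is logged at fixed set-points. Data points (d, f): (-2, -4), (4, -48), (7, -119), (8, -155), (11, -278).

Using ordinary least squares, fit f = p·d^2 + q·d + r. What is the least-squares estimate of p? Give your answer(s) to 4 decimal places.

Compute the Gram sums: Σd^2·d^2 = 21410, Σd^2·d = 2242, Σd^2 = 254, Σd·d = 254, Σd = 28, Σ1 = 5.
For Xᵀf: Σd^2·f = -50173, Σd·f = -5315, Σf = -604.
XᵀX·[p, q, r]ᵀ = Xᵀf becomes [[21410, 2242, 254]; [2242, 254, 28]; [254, 28, 5]]·[p, q, r]ᵀ = [-50173, -5315, -604]ᵀ.
Inverting the 3×3 Gram matrix, [p, q, r]ᵀ = [-21559/10772, -32389/10772, -12341/5386]ᵀ.

p = -2.0014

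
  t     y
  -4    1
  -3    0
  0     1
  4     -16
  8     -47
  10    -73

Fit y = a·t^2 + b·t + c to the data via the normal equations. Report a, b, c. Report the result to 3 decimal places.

a = -0.539, b = -1.880, c = 0.778

Forming AᵀA = [[14689, 1485, 205]; [1485, 205, 15]; [205, 15, 6]] and Aᵀy = [-10548, -1174, -134]ᵀ gives AᵀA·[a, b, c]ᵀ = Aᵀy.
Solving the 3×3 system (Gaussian elimination) gives a = -110395/204872, b = -1926223/1024360, c = 79733/102436.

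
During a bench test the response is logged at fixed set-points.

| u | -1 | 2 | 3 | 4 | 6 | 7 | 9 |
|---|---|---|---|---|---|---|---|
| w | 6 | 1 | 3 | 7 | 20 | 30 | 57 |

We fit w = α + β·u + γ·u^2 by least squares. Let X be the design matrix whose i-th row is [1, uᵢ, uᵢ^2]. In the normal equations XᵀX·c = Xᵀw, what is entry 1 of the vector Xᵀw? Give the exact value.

124

Entry 1 ↔ basis 1, so (Xᵀw)_{1} = Σᵢ wᵢ = (1)·(6) + (1)·(1) + (1)·(3) + (1)·(7) + (1)·(20) + (1)·(30) + (1)·(57) = 124.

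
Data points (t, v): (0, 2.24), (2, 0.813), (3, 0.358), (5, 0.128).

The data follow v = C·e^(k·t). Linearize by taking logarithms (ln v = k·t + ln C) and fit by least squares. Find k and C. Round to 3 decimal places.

k = -0.582, C = 2.303

Let Y = ln v. Fitting Y = k·t + ln C by least squares:
Σt = 10.0000, Σ(t)² = 38.0000, Σln v = -2.4835, Σt·ln v = -13.7743.
Equations: 38.0000·k + 10.0000·ln C = -13.7743;  10.0000·k + 4·ln C = -2.4835.
Δ = 38.0000·4 − (10.0000)² = 52.0000; k = (-13.7743·4 − 10.0000·-2.4835)/52.0000 = -0.58197, ln C = (38.0000·-2.4835 − 10.0000·-13.7743)/52.0000 = 0.83405, so C = exp(0.83405) = 2.30262.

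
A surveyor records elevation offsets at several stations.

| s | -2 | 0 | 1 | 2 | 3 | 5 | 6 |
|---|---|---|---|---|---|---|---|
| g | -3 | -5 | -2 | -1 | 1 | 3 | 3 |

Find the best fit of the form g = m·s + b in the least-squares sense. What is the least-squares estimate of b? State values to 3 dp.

Setting ∂/∂m … = 0 gives: 79·m + 15·b = 38;  15·m + 7·b = -4.
(Σs·s = 79, Σs = 15, Σ1 = 7, Σs·g = 38, Σg = -4.)
Determinant 79·7 − 15² = 328.
m = (38·7 − 15·(-4))/328 = 163/164; b = (79·(-4) − 15·38)/328 = -443/164.

b = -2.701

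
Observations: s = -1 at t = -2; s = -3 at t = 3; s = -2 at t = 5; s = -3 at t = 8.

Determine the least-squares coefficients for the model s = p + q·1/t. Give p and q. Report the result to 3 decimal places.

p = -2.161, q = -2.238

Forming MᵀM = [[4, 19/120]; [19/120, 6001/14400]] and Mᵀs = [-9, -51/40]ᵀ gives MᵀM·[p, q]ᵀ = Mᵀs.
Eliminating q: (6001/14400)·(row 1) − (19/120)·(row 2) gives (2627/1600)·p = (6001/14400)·(-9) − (19/120)·(-51/40) = -2839/800, so p = -5678/2627.
Then q = ((-51/40) − (19/120)·(-5678/2627))/(6001/14400) = -5880/2627.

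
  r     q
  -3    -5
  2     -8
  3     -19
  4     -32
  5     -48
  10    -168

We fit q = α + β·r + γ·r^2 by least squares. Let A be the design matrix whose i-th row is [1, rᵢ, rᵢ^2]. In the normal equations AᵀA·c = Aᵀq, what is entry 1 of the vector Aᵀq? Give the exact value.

-280

Entry 1 ↔ basis 1, so (Aᵀq)_{1} = Σᵢ qᵢ = (1)·(-5) + (1)·(-8) + (1)·(-19) + (1)·(-32) + (1)·(-48) + (1)·(-168) = -280.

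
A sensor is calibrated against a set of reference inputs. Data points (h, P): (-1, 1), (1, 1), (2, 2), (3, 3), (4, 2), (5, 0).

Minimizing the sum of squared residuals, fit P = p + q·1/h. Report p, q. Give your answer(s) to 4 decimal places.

p = 1.4438, q = 0.2627

Sums needed: Σ1 = 6, Σ1/h = 77/60, Σ1/h·1/h = 8869/3600.
And ΣP = 9, Σ1/h·P = 5/2.
Eliminating q: (8869/3600)·(row 1) − (77/60)·(row 2) gives (9457/720)·p = (8869/3600)·9 − (77/60)·(5/2) = 22757/1200, so p = 9753/6755.
Then q = ((5/2) − (77/60)·(9753/6755))/(8869/3600) = 2484/9457.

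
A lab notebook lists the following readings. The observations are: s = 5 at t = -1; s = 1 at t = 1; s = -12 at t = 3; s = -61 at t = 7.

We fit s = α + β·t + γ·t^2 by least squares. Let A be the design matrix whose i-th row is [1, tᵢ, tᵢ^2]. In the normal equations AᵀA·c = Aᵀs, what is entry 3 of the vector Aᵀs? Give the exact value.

Entry 3 ↔ basis t^2, so (Aᵀs)_{3} = Σᵢ (t^2)·sᵢ = (1)·(5) + (1)·(1) + (9)·(-12) + (49)·(-61) = -3091.

-3091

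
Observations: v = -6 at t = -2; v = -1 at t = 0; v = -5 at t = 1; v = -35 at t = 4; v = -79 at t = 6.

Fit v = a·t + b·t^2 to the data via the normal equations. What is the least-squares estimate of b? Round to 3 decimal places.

b = -2.011

Compute the Gram sums: Σt·t = 57, Σt·t^2 = 273, Σt^2·t^2 = 1569.
Right-hand side: Σt·v = -607, Σt^2·v = -3433.
Normal equations: [[57, 273]; [273, 1569]]·[a, b]ᵀ = [-607, -3433]ᵀ.
Δ = 57·1569 − 273² = 14904.
a = ((-607)·1569 − 273·(-3433))/14904 = -281/276; b = (57·(-3433) − 273·(-607))/14904 = -185/92.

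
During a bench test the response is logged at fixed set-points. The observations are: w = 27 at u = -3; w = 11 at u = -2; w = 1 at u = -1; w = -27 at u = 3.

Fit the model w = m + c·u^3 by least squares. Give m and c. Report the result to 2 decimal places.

With design matrix A, AᵀA = [[4, -9]; [-9, 1523]] and Aᵀw = [12, -1547]ᵀ.
Determinant 4·1523 − (-9)² = 6011.
m = (12·1523 − (-9)·(-1547))/6011 = 4353/6011; c = (4·(-1547) − (-9)·12)/6011 = -6080/6011.

m = 0.72, c = -1.01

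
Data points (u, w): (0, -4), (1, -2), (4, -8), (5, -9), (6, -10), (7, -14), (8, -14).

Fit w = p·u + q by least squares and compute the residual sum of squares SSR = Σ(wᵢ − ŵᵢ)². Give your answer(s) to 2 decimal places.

Sums needed: Σu·u = 191, Σu = 31, Σ1 = 7.
And Σu·w = -349, Σw = -61.
MᵀM·[p, q]ᵀ = Mᵀw becomes [[191, 31]; [31, 7]]·[p, q]ᵀ = [-349, -61]ᵀ.
Δ = 191·7 − 31² = 376.
p = ((-349)·7 − 31·(-61))/376 = -69/47; q = (191·(-61) − 31·(-349))/376 = -104/47.
Residuals: -84/47, 79/47, 4/47, 26/47, 48/47, -71/47, -2/47; SSR = 454/47.

SSR = 9.66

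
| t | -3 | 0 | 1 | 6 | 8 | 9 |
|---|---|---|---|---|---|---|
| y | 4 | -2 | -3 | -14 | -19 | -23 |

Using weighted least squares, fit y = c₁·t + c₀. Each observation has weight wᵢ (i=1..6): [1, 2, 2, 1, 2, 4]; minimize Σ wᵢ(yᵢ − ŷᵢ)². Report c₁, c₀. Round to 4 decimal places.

The normal equations are: 499·c₁ + 57·c₀ = -1234;  57·c₁ + 12·c₀ = -150.
(Σwᵢ·t·t = 499, Σwᵢ·t = 57, Σwᵢ·1 = 12, Σwᵢ·t·y = -1234, Σwᵢ·y = -150.)
Eliminating c₀: 12·(row 1) − 57·(row 2) gives 2739·c₁ = 12·(-1234) − 57·(-150) = -6258, so c₁ = -2086/913.
Then c₀ = ((-150) − 57·(-2086/913))/12 = -1504/913.

c₁ = -2.2848, c₀ = -1.6473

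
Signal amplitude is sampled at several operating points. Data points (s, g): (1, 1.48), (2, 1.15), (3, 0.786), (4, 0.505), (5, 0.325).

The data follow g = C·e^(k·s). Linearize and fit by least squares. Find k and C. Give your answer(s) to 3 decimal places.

k = -0.385, C = 2.347

With ln gᵢ as the transformed response and sᵢ as the regressor:
Σs = 15.0000, Σ(s)² = 55.0000, Σln g = -1.5161, Σs·ln g = -8.4033.
Equations: 55.0000·k + 15.0000·ln C = -8.4033;  15.0000·k + 5·ln C = -1.5161.
Δ = 55.0000·5 − (15.0000)² = 50.0000; k = (-8.4033·5 − 15.0000·-1.5161)/50.0000 = -0.38549, ln C = (55.0000·-1.5161 − 15.0000·-8.4033)/50.0000 = 0.85325, so C = exp(0.85325) = 2.34726.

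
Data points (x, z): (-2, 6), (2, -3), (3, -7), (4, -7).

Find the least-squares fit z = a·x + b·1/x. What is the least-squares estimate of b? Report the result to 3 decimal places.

From the data, Σx·x = 33, Σx·1/x = 4, Σ1/x·1/x = 97/144.
And Σx·z = -67, Σ1/x·z = -103/12.
Eliminating b: (97/144)·(row 1) − 4·(row 2) gives (299/48)·a = (97/144)·(-67) − 4·(-103/12) = -1555/144, so a = -1555/897.
Then b = ((-103/12) − 4·(-1555/897))/(97/144) = -732/299.

b = -2.448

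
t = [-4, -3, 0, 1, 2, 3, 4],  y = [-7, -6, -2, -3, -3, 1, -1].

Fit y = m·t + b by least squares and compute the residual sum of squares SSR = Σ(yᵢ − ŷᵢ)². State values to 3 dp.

SSR = 8.301

AᵀA·[m, b]ᵀ = Aᵀy reads: 55·m + 3·b = 36;  3·m + 7·b = -21.
(Σt·t = 55, Σt = 3, Σ1 = 7, Σt·y = 36, Σy = -21.)
Eliminating b: 7·(row 1) − 3·(row 2) gives 376·m = 7·36 − 3·(-21) = 315, so m = 315/376.
Then b = ((-21) − 3·(315/376))/7 = -1263/376.
Residuals: -109/376, -6/47, 511/376, -45/94, -495/376, 347/188, -373/376; SSR = 3121/376.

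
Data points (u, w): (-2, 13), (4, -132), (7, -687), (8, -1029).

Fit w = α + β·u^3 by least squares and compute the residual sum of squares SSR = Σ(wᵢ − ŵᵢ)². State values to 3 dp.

Sums needed: Σ1 = 4, Σu^3 = 911, Σu^3·u^3 = 383953.
For Xᵀw: Σw = -1835, Σu^3·w = -771041.
Normal equations: [[4, 911]; [911, 383953]]·[α, β]ᵀ = [-1835, -771041]ᵀ.
Eliminating β: 383953·(row 1) − 911·(row 2) gives 705891·α = 383953·(-1835) − 911·(-771041) = -2135404, so α = -125612/41523.
Then β = ((-771041) − 911·(-125612/41523))/383953 = -83087/41523.
Residuals: 715/41523, -37856/41523, 98152/41523, -20337/13841; SSR = 356182/41523.

SSR = 8.578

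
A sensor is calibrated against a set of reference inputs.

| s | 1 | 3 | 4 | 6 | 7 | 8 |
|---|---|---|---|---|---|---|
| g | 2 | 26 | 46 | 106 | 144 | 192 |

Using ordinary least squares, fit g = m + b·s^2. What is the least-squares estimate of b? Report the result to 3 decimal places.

b = 3.000

Setting ∂/∂m … = 0 gives: 6·m + 175·b = 516;  175·m + 8131·b = 24132.
Eliminating b: 8131·(row 1) − 175·(row 2) gives 18161·m = 8131·516 − 175·24132 = -27504, so m = -27504/18161.
Then b = (24132 − 175·(-27504/18161))/8131 = 54492/18161.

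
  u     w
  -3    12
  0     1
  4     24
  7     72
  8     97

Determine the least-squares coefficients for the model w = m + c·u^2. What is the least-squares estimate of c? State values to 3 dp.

From the data, Σ1 = 5, Σu^2 = 138, Σu^2·u^2 = 6834.
For Aᵀw: Σw = 206, Σu^2·w = 10228.
Eliminating c: 6834·(row 1) − 138·(row 2) gives 15126·m = 6834·206 − 138·10228 = -3660, so m = -610/2521.
Then c = (10228 − 138·(-610/2521))/6834 = 11356/7563.

c = 1.502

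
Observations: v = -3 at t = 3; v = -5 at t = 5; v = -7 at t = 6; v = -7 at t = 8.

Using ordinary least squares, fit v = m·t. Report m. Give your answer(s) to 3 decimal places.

m = -0.985

Compute the Gram sums: Σt·t = 134.
And Σt·v = -132.
MᵀM·[m]ᵀ = Mᵀv becomes [[134]]·[m]ᵀ = [-132]ᵀ.
Hence m = -132 / 134 ≈ -0.985075.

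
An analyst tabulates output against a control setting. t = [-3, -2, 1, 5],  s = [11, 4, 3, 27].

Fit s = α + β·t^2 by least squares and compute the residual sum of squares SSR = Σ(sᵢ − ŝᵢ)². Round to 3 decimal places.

The normal equations are: 4·α + 39·β = 45;  39·α + 723·β = 793.
(Σ1 = 4, Σt^2 = 39, Σt^2·t^2 = 723, Σs = 45, Σt^2·s = 793.)
Eliminating β: 723·(row 1) − 39·(row 2) gives 1371·α = 723·45 − 39·793 = 1608, so α = 536/457.
Then β = (793 − 39·(536/457))/723 = 1417/1371.
Residuals: 240/457, -1792/1371, 1088/1371, -16/1371; SSR = 3584/1371.

SSR = 2.614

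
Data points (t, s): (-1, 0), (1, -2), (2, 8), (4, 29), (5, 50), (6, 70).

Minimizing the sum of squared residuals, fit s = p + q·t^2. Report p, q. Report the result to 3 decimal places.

Setting ∂/∂p … = 0 gives: 6·p + 83·q = 155;  83·p + 2195·q = 4264.
det = 6·2195 − 83² = 6281.
p = (155·2195 − 83·4264)/6281 = -13687/6281; q = (6·4264 − 83·155)/6281 = 12719/6281.

p = -2.179, q = 2.025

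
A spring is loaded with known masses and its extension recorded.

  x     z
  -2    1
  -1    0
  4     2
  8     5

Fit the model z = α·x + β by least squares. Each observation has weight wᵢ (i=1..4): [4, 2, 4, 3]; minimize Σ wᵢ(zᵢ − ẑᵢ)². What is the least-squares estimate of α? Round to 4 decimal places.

α = 0.3989

Forming AᵀWA = [[274, 30]; [30, 13]] and AᵀWz = [144, 27]ᵀ gives AᵀWA·[α, β]ᵀ = AᵀWz.
det = 274·13 − 30² = 2662.
α = (144·13 − 30·27)/2662 = 531/1331; β = (274·27 − 30·144)/2662 = 1539/1331.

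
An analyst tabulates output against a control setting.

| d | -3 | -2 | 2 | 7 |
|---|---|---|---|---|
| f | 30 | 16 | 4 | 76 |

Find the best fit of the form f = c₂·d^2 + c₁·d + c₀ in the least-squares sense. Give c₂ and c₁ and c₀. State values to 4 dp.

c₂ = 1.9609, c₁ = -3.1973, c₀ = 2.3420

The normal equations are: 2514·c₂ + 316·c₁ + 66·c₀ = 4074;  316·c₂ + 66·c₁ + 4·c₀ = 418;  66·c₂ + 4·c₁ + 4·c₀ = 126.
(Σd^2·d^2 = 2514, Σd^2·d = 316, Σd^2 = 66, Σd·d = 66, Σd = 4, Σ1 = 4, Σd^2·f = 4074, Σd·f = 418, Σf = 126.)
Solving the 3×3 system (Gaussian elimination) gives c₂ = 5069/2585, c₁ = -1653/517, c₀ = 6054/2585.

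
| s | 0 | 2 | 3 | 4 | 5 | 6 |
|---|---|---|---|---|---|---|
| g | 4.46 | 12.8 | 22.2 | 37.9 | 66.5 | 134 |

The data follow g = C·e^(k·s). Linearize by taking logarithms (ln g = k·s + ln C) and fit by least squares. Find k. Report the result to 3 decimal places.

k = 0.560

Linearized form: ln g = k·s + ln C. From the 6 transformed points,
Σs = 20.0000, Σ(s)² = 90.0000, Σln g = 19.8747, Σs·ln g = 79.3120.
Equations: 90.0000·k + 20.0000·ln C = 79.3120;  20.0000·k + 6·ln C = 19.8747.
Δ = 90.0000·6 − (20.0000)² = 140.0000; k = (79.3120·6 − 20.0000·19.8747)/140.0000 = 0.55985, ln C = (90.0000·19.8747 − 20.0000·79.3120)/140.0000 = 1.44629.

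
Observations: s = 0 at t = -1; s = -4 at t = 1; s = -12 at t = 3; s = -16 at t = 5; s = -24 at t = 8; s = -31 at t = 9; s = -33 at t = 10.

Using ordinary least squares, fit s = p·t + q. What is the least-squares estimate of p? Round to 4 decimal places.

p = -3.0283

Setting ∂/∂p … = 0 gives: 281·p + 35·q = -921;  35·p + 7·q = -120.
(Σt·t = 281, Σt = 35, Σ1 = 7, Σt·s = -921, Σs = -120.)
det = 281·7 − 35² = 742.
p = ((-921)·7 − 35·(-120))/742 = -321/106; q = (281·(-120) − 35·(-921))/742 = -1485/742.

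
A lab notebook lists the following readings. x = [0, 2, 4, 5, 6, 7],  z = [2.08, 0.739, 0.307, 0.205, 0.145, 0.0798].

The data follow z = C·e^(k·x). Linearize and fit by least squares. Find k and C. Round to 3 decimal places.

Linearized form: ln z = k·x + ln C. From the 6 transformed points,
Σx = 24.0000, Σ(x)² = 130.0000, Σln z = -6.7950, Σx·ln z = -42.5360.
Normal system: [[130.0000, 24.0000]; [24.0000, 6]]·[k, ln C]ᵀ = [-42.5360, -6.7950]ᵀ.
Solving (det = 204.0000): k = -0.45165, ln C = 0.67409, so C = exp(0.67409) = 1.96225.

k = -0.452, C = 1.962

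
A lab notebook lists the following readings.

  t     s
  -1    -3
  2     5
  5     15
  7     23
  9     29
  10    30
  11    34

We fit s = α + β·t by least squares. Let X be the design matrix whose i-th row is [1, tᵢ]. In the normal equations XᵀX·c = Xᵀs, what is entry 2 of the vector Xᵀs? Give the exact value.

1184

Entry 2 ↔ basis t, so (Xᵀs)_{2} = Σᵢ (t)·sᵢ = (-1)·(-3) + (2)·(5) + (5)·(15) + (7)·(23) + (9)·(29) + (10)·(30) + (11)·(34) = 1184.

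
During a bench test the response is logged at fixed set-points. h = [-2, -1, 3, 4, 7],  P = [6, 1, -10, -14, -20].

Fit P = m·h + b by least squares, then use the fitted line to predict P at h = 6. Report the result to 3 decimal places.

P̂ = -18.328

Entries of MᵀM: Σh·h = 79, Σh = 11, Σ1 = 5.
Moment sums: Σh·P = -239, ΣP = -37.
Determinant 79·5 − 11² = 274.
m = ((-239)·5 − 11·(-37))/274 = -394/137; b = (79·(-37) − 11·(-239))/274 = -147/137.
At h = 6: P̂ = (-394/137)·(6) + (-147/137)·(1) = -2511/137.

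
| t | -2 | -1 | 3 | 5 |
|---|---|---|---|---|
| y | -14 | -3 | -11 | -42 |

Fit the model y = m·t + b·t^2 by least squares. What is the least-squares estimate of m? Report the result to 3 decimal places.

m = 2.513

Compute the Gram sums: Σt·t = 39, Σt·t^2 = 143, Σt^2·t^2 = 723.
Right-hand side: Σt·y = -212, Σt^2·y = -1208.
MᵀM·[m, b]ᵀ = Mᵀy becomes [[39, 143]; [143, 723]]·[m, b]ᵀ = [-212, -1208]ᵀ.
det = 39·723 − 143² = 7748.
m = ((-212)·723 − 143·(-1208))/7748 = 4867/1937; b = (39·(-1208) − 143·(-212))/7748 = -323/149.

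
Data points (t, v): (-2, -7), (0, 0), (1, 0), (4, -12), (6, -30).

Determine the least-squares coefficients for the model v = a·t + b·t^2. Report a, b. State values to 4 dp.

a = 1.2838, b = -1.0519

With design matrix A, AᵀA = [[57, 273]; [273, 1569]] and Aᵀv = [-214, -1300]ᵀ.
det = 57·1569 − 273² = 14904.
a = ((-214)·1569 − 273·(-1300))/14904 = 1063/828; b = (57·(-1300) − 273·(-214))/14904 = -871/828.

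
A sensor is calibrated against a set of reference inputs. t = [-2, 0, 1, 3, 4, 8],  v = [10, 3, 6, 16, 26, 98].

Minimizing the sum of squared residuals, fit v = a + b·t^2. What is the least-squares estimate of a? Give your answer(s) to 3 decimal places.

a = 3.416

Forming MᵀM = [[6, 94]; [94, 4450]] and Mᵀv = [159, 6878]ᵀ gives MᵀM·[a, b]ᵀ = Mᵀv.
Determinant 6·4450 − 94² = 17864.
a = (159·4450 − 94·6878)/17864 = 30509/8932; b = (6·6878 − 94·159)/17864 = 13161/8932.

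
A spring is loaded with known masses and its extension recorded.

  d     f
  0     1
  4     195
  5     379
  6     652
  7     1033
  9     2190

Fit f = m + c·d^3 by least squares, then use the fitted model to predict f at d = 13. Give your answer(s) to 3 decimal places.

XᵀX·[m, c]ᵀ = Xᵀf reads: 6·m + 1477·c = 4450;  1477·m + 715467·c = 2151516.
(Σ1 = 6, Σd^3 = 1477, Σd^3·d^3 = 715467, Σf = 4450, Σd^3·f = 2151516.)
det = 6·715467 − 1477² = 2111273.
m = (4450·715467 − 1477·2151516)/2111273 = 6039018/2111273; c = (6·2151516 − 1477·4450)/2111273 = 6336446/2111273.
At d = 13: f̂ = (6039018/2111273)·(1) + (6336446/2111273)·(2197) = 13927210880/2111273.

f̂ = 6596.594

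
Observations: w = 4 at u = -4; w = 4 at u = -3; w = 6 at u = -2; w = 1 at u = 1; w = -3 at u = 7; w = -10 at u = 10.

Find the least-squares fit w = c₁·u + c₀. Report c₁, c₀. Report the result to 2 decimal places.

Compute the Gram sums: Σu·u = 179, Σu = 9, Σ1 = 6.
And Σu·w = -160, Σw = 2.
Normal equations: [[179, 9]; [9, 6]]·[c₁, c₀]ᵀ = [-160, 2]ᵀ.
Δ = 179·6 − 9² = 993.
c₁ = ((-160)·6 − 9·2)/993 = -326/331; c₀ = (179·2 − 9·(-160))/993 = 1798/993.

c₁ = -0.98, c₀ = 1.81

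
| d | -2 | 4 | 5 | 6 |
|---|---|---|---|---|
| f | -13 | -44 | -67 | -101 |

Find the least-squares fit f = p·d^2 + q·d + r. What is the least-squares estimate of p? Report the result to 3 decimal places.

Sums needed: Σd^2·d^2 = 2193, Σd^2·d = 397, Σd^2 = 81, Σd·d = 81, Σd = 13, Σ1 = 4.
And Σd^2·f = -6067, Σd·f = -1091, Σf = -225.
Row-reducing yields p = -2085/706, q = 3211/3530, r = 1054/1765.

p = -2.953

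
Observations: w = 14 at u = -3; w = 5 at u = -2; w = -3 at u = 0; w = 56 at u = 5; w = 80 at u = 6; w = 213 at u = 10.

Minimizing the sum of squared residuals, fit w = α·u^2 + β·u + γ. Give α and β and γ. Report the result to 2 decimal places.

Forming AᵀA = [[12018, 1306, 174]; [1306, 174, 16]; [174, 16, 6]] and Aᵀw = [25726, 2838, 365]ᵀ gives AᵀA·[α, β, γ]ᵀ = Aᵀw.
Inverting the 3×3 Gram matrix, [α, β, γ]ᵀ = [627703/310038, 125867/103346, -174839/155019]ᵀ.

α = 2.02, β = 1.22, γ = -1.13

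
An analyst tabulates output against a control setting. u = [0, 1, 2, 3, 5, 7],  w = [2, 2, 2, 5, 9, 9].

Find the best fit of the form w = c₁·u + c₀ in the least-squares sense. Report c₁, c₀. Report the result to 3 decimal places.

c₁ = 1.235, c₀ = 1.127

Sums needed: Σu·u = 88, Σu = 18, Σ1 = 6.
Right-hand side: Σu·w = 129, Σw = 29.
AᵀA·[c₁, c₀]ᵀ = Aᵀw becomes [[88, 18]; [18, 6]]·[c₁, c₀]ᵀ = [129, 29]ᵀ.
Eliminating c₀: 6·(row 1) − 18·(row 2) gives 204·c₁ = 6·129 − 18·29 = 252, so c₁ = 21/17.
Then c₀ = (29 − 18·(21/17))/6 = 115/102.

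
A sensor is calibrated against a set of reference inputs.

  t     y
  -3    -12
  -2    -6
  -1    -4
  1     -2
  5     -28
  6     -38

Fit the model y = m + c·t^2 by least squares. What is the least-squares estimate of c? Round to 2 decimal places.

With design matrix X, XᵀX = [[6, 76]; [76, 2020]] and Xᵀy = [-90, -2206]ᵀ.
Eliminating c: 2020·(row 1) − 76·(row 2) gives 6344·m = 2020·(-90) − 76·(-2206) = -14144, so m = -136/61.
Then c = ((-2206) − 76·(-136/61))/2020 = -123/122.

c = -1.01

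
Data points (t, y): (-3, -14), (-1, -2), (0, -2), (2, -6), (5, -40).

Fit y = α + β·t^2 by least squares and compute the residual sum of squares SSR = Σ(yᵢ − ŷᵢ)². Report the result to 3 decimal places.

Forming AᵀA = [[5, 39]; [39, 723]] and Aᵀy = [-64, -1152]ᵀ gives AᵀA·[α, β]ᵀ = Aᵀy.
Eliminating β: 723·(row 1) − 39·(row 2) gives 2094·α = 723·(-64) − 39·(-1152) = -1344, so α = -224/349.
Then β = ((-1152) − 39·(-224/349))/723 = -544/349.
Residuals: 234/349, 70/349, -474/349, 306/349, -136/349; SSR = 1136/349.

SSR = 3.255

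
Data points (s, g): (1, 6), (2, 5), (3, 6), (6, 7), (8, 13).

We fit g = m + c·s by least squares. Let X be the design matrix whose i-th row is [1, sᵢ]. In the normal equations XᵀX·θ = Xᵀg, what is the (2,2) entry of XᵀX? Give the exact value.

Row 2 ↔ basis s, column 2 ↔ basis s, so (XᵀX)_{2,2} = Σᵢ (s)·(s) = (1)·(1) + (2)·(2) + (3)·(3) + (6)·(6) + (8)·(8) = 114.

114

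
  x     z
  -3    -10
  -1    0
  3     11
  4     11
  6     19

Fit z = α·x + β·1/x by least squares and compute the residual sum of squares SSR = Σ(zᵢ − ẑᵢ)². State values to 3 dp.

With design matrix A, AᵀA = [[71, 5]; [5, 21/16]] and Aᵀz = [221, 155/12]ᵀ.
Eliminating β: (21/16)·(row 1) − 5·(row 2) gives (1091/16)·α = (21/16)·221 − 5·(155/12) = 10823/48, so α = 10823/3273.
Then β = ((155/12) − 5·(10823/3273))/(21/16) = -9020/3273.
Residuals: -9803/9819, 601/1091, 19622/9819, -1678/1091, -3743/9819; SSR = 76633/9819.

SSR = 7.805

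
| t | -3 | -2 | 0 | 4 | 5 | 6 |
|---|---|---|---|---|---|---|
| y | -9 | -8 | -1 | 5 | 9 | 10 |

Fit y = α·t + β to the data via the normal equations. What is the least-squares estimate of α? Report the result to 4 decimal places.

α = 2.1545

Normal-equation sums: Σt·t = 90, Σt = 10, Σ1 = 6.
Right-hand side: Σt·y = 168, Σy = 6.
det = 90·6 − 10² = 440.
α = (168·6 − 10·6)/440 = 237/110; β = (90·6 − 10·168)/440 = -57/22.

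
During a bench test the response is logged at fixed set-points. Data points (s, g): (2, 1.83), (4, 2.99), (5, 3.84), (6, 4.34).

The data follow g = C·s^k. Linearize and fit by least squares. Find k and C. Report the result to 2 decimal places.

With ln gᵢ as the transformed response and ln sᵢ as the regressor:
Σln s = 5.4806, Σ(ln s)² = 8.2030, Σln g = 4.5129, Σln s·ln g = 6.7328.
Equations: 8.2030·k + 5.4806·ln C = 6.7328;  5.4806·k + 4·ln C = 4.5129.
Solving (det = 2.7744): k = 0.79200, ln C = 0.04306, so C = exp(0.04306) = 1.04400.

k = 0.79, C = 1.04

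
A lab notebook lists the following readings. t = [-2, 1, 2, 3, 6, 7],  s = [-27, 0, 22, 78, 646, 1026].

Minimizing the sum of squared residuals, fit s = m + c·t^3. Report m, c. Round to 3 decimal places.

With design matrix A, AᵀA = [[6, 587]; [587, 165163]] and Aᵀs = [1745, 493952]ᵀ.
Δ = 6·165163 − 587² = 646409.
m = (1745·165163 − 587·493952)/646409 = -1740389/646409; c = (6·493952 − 587·1745)/646409 = 1939397/646409.

m = -2.692, c = 3.000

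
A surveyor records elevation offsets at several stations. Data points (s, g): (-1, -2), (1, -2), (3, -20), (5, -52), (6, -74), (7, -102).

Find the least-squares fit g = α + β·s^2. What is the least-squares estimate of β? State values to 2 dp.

From the data, Σ1 = 6, Σs^2 = 121, Σs^2·s^2 = 4405.
Moment sums: Σg = -252, Σs^2·g = -9146.
So MᵀM·[α, β]ᵀ = Mᵀg: [[6, 121]; [121, 4405]]·[α, β]ᵀ = [-252, -9146]ᵀ.
Δ = 6·4405 − 121² = 11789.
α = ((-252)·4405 − 121·(-9146))/11789 = -3394/11789; β = (6·(-9146) − 121·(-252))/11789 = -24384/11789.

β = -2.07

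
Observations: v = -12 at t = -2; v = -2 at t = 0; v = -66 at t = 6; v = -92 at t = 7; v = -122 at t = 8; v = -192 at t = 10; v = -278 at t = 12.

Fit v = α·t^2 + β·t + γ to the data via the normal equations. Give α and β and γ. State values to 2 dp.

α = -2.03, β = 1.26, γ = -1.57

The normal equations are: 38545·α + 3791·β + 397·γ = -73972;  3791·α + 397·β + 41·γ = -7248;  397·α + 41·β + 7·γ = -764.
Row-reducing yields α = -144244/71169, β = 268882/213507, γ = -335558/213507.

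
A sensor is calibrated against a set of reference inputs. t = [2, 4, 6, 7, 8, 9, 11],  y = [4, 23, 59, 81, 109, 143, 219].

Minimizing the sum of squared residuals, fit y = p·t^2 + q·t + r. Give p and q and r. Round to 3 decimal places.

MᵀM·[p, q, r]ᵀ = Mᵀy reads: 29267·p + 3203·q + 371·r = 51535;  3203·p + 371·q + 47·r = 5589;  371·p + 47·q + 7·r = 638.
Solving the 3×3 system (Gaussian elimination) gives p = 92551/44436, q = -20347/6348, r = 16855/7406.

p = 2.083, q = -3.205, r = 2.276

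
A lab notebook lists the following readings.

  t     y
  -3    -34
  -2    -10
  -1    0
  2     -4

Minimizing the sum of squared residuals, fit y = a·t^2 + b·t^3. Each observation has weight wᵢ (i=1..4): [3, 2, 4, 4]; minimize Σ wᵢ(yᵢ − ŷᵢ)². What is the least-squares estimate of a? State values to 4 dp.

a = -1.9988

XᵀWX·[a, b]ᵀ = XᵀWy reads: 343·a + (-669)·b = -1062;  (-669)·a + 2575·b = 2786.
Eliminating b: 2575·(row 1) − (-669)·(row 2) gives 435664·a = 2575·(-1062) − (-669)·2786 = -870816, so a = -54426/27229.
Then b = (2786 − (-669)·(-54426/27229))/2575 = 15320/27229.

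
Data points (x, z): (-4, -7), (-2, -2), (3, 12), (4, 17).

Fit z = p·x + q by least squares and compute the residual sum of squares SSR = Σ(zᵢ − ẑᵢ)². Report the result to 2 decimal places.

Normal-equation sums: Σx·x = 45, Σx = 1, Σ1 = 4.
Moment sums: Σx·z = 136, Σz = 20.
Normal equations: [[45, 1]; [1, 4]]·[p, q]ᵀ = [136, 20]ᵀ.
Eliminating q: 4·(row 1) − 1·(row 2) gives 179·p = 4·136 − 1·20 = 524, so p = 524/179.
Then q = (20 − 1·(524/179))/4 = 764/179.
Residuals: 79/179, -74/179, -188/179, 183/179; SSR = 450/179.

SSR = 2.51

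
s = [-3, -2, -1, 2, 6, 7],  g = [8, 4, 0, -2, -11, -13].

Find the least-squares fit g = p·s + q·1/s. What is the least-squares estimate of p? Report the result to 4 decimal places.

p = -1.9576

Sums needed: Σs·s = 103, Σs·1/s = 6, Σ1/s·1/s = 2927/1764.
Moment sums: Σs·g = -193, Σ1/s·g = -131/14.
So AᵀA·[p, q]ᵀ = Aᵀg: [[103, 6]; [6, 2927/1764]]·[p, q]ᵀ = [-193, -131/14]ᵀ.
Eliminating q: (2927/1764)·(row 1) − 6·(row 2) gives (237977/1764)·p = (2927/1764)·(-193) − 6·(-131/14) = -465875/1764, so p = -465875/237977.
Then q = ((-131/14) − 6·(-465875/237977))/(2927/1764) = 342594/237977.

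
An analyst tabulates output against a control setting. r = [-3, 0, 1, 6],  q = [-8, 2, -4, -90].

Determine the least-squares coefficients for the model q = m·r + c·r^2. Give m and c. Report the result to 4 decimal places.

From the data, Σr·r = 46, Σr·r^2 = 190, Σr^2·r^2 = 1378.
Right-hand side: Σr·q = -520, Σr^2·q = -3316.
Normal equations: [[46, 190]; [190, 1378]]·[m, c]ᵀ = [-520, -3316]ᵀ.
Δ = 46·1378 − 190² = 27288.
m = ((-520)·1378 − 190·(-3316))/27288 = -3605/1137; c = (46·(-3316) − 190·(-520))/27288 = -2239/1137.

m = -3.1706, c = -1.9692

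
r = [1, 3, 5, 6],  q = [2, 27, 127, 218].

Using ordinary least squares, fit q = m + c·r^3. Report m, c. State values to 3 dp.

m = 0.544, c = 1.008

Setting ∂/∂m … = 0 gives: 4·m + 369·c = 374;  369·m + 63011·c = 63694.
(Σ1 = 4, Σr^3 = 369, Σr^3·r^3 = 63011, Σq = 374, Σr^3·q = 63694.)
Eliminating c: 63011·(row 1) − 369·(row 2) gives 115883·m = 63011·374 − 369·63694 = 63028, so m = 63028/115883.
Then c = (63694 − 369·(63028/115883))/63011 = 116770/115883.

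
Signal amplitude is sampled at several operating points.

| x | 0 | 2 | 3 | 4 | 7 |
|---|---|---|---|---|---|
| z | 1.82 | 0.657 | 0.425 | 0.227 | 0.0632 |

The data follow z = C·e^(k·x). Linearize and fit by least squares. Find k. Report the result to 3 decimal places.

Let Y = ln z. Fitting Y = k·x + ln C by least squares:
Σx = 16.0000, Σ(x)² = 78.0000, Σln z = -4.9212, Σx·ln z = -28.6685.
Normal system: [[78.0000, 16.0000]; [16.0000, 5]]·[k, ln C]ᵀ = [-28.6685, -4.9212]ᵀ.
Slope k = (n·Σx·ln z − Σx·Σln z)/(n·Σ(x)² − (Σx)²) = (5·-28.6685 − 16.0000·-4.9212)/134.0000 = -0.48212; ln C = (Σln z − k·Σx)/n = 0.55855.

k = -0.482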